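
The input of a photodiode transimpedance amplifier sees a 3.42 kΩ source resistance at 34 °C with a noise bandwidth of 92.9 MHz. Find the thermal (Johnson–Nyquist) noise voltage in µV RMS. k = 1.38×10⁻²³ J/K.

T = 34 °C + 273.15 = 307.15 K
V_n = √(4kTRB)
4kTRB = 4 × 1.38×10⁻²³ × 307.15 × 3.42×10³ × 9.29×10⁷ = 5.39×10⁻⁹ V²
V_n = √(5.39×10⁻⁹) = 7.34×10⁻⁵ V = 73.4 µV

73.4 µV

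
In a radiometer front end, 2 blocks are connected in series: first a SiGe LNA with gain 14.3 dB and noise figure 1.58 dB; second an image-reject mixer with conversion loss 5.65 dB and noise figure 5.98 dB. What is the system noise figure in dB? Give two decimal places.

Convert to linear (a loss of L dB is a gain of −L dB): F_i = 10^(NF_i/10), G_i = 10^(G_i,dB/10)
  Stage 1: F_1 = 10^(1.58/10) = 1.439, G_1 = 10^(14.3/10) = 26.92
  Stage 2: F_2 = 10^(5.98/10) = 3.963, G_2 = 10^(−5.65/10) = 0.2723
Friis cascade:
  F = 1.439 + (3.963 − 1)/26.92 = 1.549
NF = 10 log₁₀(1.549) = 1.90 dB

1.90 dB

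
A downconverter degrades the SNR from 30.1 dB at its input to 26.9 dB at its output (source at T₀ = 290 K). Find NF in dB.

3.2 dB

NF (dB) = SNR_in(dB) − SNR_out(dB) when the source is at T₀
NF = 30.1 − 26.9 = 3.2 dB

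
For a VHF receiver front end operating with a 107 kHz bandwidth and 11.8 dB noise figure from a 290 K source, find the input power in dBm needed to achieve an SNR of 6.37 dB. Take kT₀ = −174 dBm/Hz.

Sensitivity = −174 + 10 log₁₀(B) + NF + SNR_min
= −174 + 50.29 + 11.8 + 6.37
= −105.54 dBm → −105.5 dBm

−105.5 dBm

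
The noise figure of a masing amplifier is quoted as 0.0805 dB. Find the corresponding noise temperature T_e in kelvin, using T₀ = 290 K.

F = 10^(0.0805/10) = 1.01871
T_e = (F − 1)·T₀ = (1.01871 − 1) × 290 = 5.43 K

5.43 K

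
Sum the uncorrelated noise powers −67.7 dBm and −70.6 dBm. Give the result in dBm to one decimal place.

Convert to linear, add, convert back:
P₁ = 1.70×10⁻¹⁰ W, P₂ = 8.71×10⁻¹¹ W
P_tot = 2.57×10⁻¹⁰ W → 10 log₁₀(P_tot / 10⁻³) = −65.9 dBm

−65.9 dBm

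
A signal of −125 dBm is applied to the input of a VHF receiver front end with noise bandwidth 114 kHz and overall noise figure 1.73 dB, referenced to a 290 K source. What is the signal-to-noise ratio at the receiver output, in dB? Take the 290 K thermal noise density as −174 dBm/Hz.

−3.3 dB

Noise floor: N = −174 + 10 log₁₀(B) + NF
10 log₁₀(1.14×10⁵) = 50.57 dB
N = −174 + 50.57 + 1.73 = −121.70 dBm
SNR = P_sig − N = −125 − (−121.70) = −3.30 dB → −3.3 dB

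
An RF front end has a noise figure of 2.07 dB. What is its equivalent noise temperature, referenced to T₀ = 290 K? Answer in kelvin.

177 K

F = 10^(2.07/10) = 1.61065
T_e = (F − 1)·T₀ = (1.61065 − 1) × 290 = 177 K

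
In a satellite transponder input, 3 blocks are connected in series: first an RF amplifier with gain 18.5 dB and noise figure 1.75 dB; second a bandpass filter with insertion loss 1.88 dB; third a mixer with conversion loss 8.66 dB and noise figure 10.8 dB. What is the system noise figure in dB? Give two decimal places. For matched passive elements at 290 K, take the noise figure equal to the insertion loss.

2.42 dB

Convert to linear (a loss of L dB is a gain of −L dB): F_i = 10^(NF_i/10), G_i = 10^(G_i,dB/10)
  Stage 1: F_1 = 10^(1.75/10) = 1.496, G_1 = 10^(18.5/10) = 70.79
  Stage 2: F_2 = 10^(1.88/10) = 1.542, G_2 = 10^(−1.88/10) = 0.6486
  Stage 3: F_3 = 10^(10.8/10) = 12.02, G_3 = 10^(−8.66/10) = 0.1361
Friis cascade:
  F = 1.496 + (1.542 − 1)/70.79 + (12.02 − 1)/45.92 = 1.744
NF = 10 log₁₀(1.744) = 2.42 dB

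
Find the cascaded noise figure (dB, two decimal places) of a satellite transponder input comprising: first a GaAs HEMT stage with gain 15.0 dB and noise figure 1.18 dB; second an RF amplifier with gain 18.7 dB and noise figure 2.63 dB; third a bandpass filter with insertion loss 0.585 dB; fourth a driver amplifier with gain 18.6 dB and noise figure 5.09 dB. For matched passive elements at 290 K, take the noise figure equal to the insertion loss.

Convert to linear (a loss of L dB is a gain of −L dB): F_i = 10^(NF_i/10), G_i = 10^(G_i,dB/10)
  Stage 1: F_1 = 10^(1.18/10) = 1.312, G_1 = 10^(15.0/10) = 31.62
  Stage 2: F_2 = 10^(2.63/10) = 1.832, G_2 = 10^(18.7/10) = 74.13
  Stage 3: F_3 = 10^(0.585/10) = 1.144, G_3 = 10^(−0.585/10) = 0.8740
  Stage 4: F_4 = 10^(5.09/10) = 3.228, G_4 = 10^(18.6/10) = 72.44
Friis cascade:
  F = 1.312 + (1.832 − 1)/31.62 + (1.144 − 1)/2344 + (3.228 − 1)/2049 = 1.340
NF = 10 log₁₀(1.340) = 1.27 dB

1.27 dB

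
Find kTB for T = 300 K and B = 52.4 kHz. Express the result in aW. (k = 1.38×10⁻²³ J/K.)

P_n = kTB = 1.38×10⁻²³ × 300 × 5.24×10⁴ = 2.17×10⁻¹⁶ W = 217 aW

217 aW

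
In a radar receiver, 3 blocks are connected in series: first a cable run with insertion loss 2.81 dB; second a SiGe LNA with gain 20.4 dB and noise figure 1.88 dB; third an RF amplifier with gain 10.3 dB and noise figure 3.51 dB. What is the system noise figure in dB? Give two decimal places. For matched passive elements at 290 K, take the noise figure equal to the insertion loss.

Convert to linear (a loss of L dB is a gain of −L dB): F_i = 10^(NF_i/10), G_i = 10^(G_i,dB/10)
  Stage 1: F_1 = 10^(2.81/10) = 1.910, G_1 = 10^(−2.81/10) = 0.5236
  Stage 2: F_2 = 10^(1.88/10) = 1.542, G_2 = 10^(20.4/10) = 109.6
  Stage 3: F_3 = 10^(3.51/10) = 2.244, G_3 = 10^(10.3/10) = 10.72
Friis cascade:
  F = 1.910 + (1.542 − 1)/0.5236 + (2.244 − 1)/57.41 = 2.966
NF = 10 log₁₀(2.966) = 4.72 dB

4.72 dB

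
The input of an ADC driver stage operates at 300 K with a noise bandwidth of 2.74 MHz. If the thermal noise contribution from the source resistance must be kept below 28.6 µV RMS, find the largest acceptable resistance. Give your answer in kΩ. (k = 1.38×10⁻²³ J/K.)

Johnson–Nyquist: V_n = √(4kTRB) ⇒ R = V_n² / (4kTB)
4kTB = 4 × 1.38×10⁻²³ × 300 × 2.74×10⁶ = 4.54×10⁻¹⁴
R = (2.86×10⁻⁵)² / 4.54×10⁻¹⁴ = 1.80×10⁴ Ω = 18.0 kΩ

18.0 kΩ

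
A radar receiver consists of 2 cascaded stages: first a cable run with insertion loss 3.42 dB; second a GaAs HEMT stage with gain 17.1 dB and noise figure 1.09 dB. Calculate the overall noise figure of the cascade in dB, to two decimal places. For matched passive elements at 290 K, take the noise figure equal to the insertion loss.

4.51 dB

Convert to linear (a loss of L dB is a gain of −L dB): F_i = 10^(NF_i/10), G_i = 10^(G_i,dB/10)
  Stage 1: F_1 = 10^(3.42/10) = 2.198, G_1 = 10^(−3.42/10) = 0.4550
  Stage 2: F_2 = 10^(1.09/10) = 1.285, G_2 = 10^(17.1/10) = 51.29
Friis cascade:
  F = 2.198 + (1.285 − 1)/0.4550 = 2.825
NF = 10 log₁₀(2.825) = 4.51 dB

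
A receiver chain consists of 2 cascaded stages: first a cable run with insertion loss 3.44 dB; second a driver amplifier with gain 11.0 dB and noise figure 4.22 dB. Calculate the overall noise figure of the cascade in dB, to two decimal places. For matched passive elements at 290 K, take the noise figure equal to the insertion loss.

7.66 dB

Convert to linear (a loss of L dB is a gain of −L dB): F_i = 10^(NF_i/10), G_i = 10^(G_i,dB/10)
  Stage 1: F_1 = 10^(3.44/10) = 2.208, G_1 = 10^(−3.44/10) = 0.4529
  Stage 2: F_2 = 10^(4.22/10) = 2.642, G_2 = 10^(11.0/10) = 12.59
Friis cascade:
  F = 2.208 + (2.642 − 1)/0.4529 = 5.834
NF = 10 log₁₀(5.834) = 7.66 dB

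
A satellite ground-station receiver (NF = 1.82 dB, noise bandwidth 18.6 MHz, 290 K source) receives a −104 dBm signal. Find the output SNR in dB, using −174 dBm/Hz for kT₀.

−4.5 dB

Noise floor: N = −174 + 10 log₁₀(B) + NF
10 log₁₀(1.86×10⁷) = 72.7 dB
N = −174 + 72.7 + 1.82 = −99.48 dBm
SNR = P_sig − N = −104 − (−99.48) = −4.52 dB → −4.5 dB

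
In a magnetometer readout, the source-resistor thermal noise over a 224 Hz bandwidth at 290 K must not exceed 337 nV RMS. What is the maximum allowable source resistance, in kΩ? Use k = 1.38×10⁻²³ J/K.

31.7 kΩ

Johnson–Nyquist: V_n = √(4kTRB) ⇒ R = V_n² / (4kTB)
4kTB = 4 × 1.38×10⁻²³ × 290 × 2.24×10² = 3.59×10⁻¹⁸
R = (3.37×10⁻⁷)² / 3.59×10⁻¹⁸ = 3.17×10⁴ Ω = 31.7 kΩ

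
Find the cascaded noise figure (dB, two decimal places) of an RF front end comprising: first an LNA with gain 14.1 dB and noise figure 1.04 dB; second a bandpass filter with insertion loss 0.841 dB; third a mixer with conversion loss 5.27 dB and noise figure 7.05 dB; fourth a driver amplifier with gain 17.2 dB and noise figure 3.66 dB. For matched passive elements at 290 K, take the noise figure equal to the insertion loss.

Convert to linear (a loss of L dB is a gain of −L dB): F_i = 10^(NF_i/10), G_i = 10^(G_i,dB/10)
  Stage 1: F_1 = 10^(1.04/10) = 1.271, G_1 = 10^(14.1/10) = 25.70
  Stage 2: F_2 = 10^(0.841/10) = 1.214, G_2 = 10^(−0.841/10) = 0.8239
  Stage 3: F_3 = 10^(7.05/10) = 5.070, G_3 = 10^(−5.27/10) = 0.2972
  Stage 4: F_4 = 10^(3.66/10) = 2.323, G_4 = 10^(17.2/10) = 52.48
Friis cascade:
  F = 1.271 + (1.214 − 1)/25.70 + (5.070 − 1)/21.18 + (2.323 − 1)/6.294 = 1.681
NF = 10 log₁₀(1.681) = 2.26 dB

2.26 dB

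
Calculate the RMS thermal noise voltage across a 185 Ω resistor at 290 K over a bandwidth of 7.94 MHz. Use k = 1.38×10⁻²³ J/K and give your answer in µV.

4.85 µV

V_n = √(4kTRB)
4kTRB = 4 × 1.38×10⁻²³ × 290 × 1.85×10² × 7.94×10⁶ = 2.35×10⁻¹¹ V²
V_n = √(2.35×10⁻¹¹) = 4.85×10⁻⁶ V = 4.85 µV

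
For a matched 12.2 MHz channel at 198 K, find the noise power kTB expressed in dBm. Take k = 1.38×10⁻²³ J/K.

P_n = kTB = 1.38×10⁻²³ × 198 × 1.22×10⁷ = 3.33×10⁻¹⁴ W
In dBm: 10 log₁₀(3.33×10⁻¹⁴ / 10⁻³) = −104.8 dBm

−104.8 dBm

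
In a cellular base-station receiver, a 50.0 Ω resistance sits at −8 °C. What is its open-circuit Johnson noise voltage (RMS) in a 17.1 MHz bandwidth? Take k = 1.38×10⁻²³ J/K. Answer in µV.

T = −8 °C + 273.15 = 265.15 K
V_n = √(4kTRB)
4kTRB = 4 × 1.38×10⁻²³ × 265.15 × 5.00×10¹ × 1.71×10⁷ = 1.25×10⁻¹¹ V²
V_n = √(1.25×10⁻¹¹) = 3.54×10⁻⁶ V = 3.54 µV

3.54 µV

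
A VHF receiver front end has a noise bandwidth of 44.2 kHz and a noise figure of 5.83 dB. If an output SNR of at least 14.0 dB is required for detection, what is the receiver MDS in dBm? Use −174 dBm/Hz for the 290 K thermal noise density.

Sensitivity = −174 + 10 log₁₀(B) + NF + SNR_min
= −174 + 46.45 + 5.83 + 14.0
= −107.72 dBm → −107.7 dBm

−107.7 dBm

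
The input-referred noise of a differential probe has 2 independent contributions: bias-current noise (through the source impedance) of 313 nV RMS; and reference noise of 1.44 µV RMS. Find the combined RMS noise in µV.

Uncorrelated sources add in power (mean-square): V_tot = √(ΣV_i²)
V_tot = √[(3.13×10⁻⁷)² + (1.44×10⁻⁶)²] = 1.47×10⁻⁶ V = 1.47 µV

1.47 µV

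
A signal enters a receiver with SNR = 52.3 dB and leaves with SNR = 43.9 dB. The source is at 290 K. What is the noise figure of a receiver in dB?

NF (dB) = SNR_in(dB) − SNR_out(dB) when the source is at T₀
NF = 52.3 − 43.9 = 8.4 dB

8.4 dB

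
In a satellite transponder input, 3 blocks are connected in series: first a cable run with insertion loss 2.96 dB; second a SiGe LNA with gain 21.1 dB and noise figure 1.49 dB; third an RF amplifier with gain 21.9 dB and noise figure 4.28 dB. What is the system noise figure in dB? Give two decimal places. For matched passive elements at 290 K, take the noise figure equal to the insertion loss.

Convert to linear (a loss of L dB is a gain of −L dB): F_i = 10^(NF_i/10), G_i = 10^(G_i,dB/10)
  Stage 1: F_1 = 10^(2.96/10) = 1.977, G_1 = 10^(−2.96/10) = 0.5058
  Stage 2: F_2 = 10^(1.49/10) = 1.409, G_2 = 10^(21.1/10) = 128.8
  Stage 3: F_3 = 10^(4.28/10) = 2.679, G_3 = 10^(21.9/10) = 154.9
Friis cascade:
  F = 1.977 + (1.409 − 1)/0.5058 + (2.679 − 1)/65.16 = 2.812
NF = 10 log₁₀(2.812) = 4.49 dB

4.49 dB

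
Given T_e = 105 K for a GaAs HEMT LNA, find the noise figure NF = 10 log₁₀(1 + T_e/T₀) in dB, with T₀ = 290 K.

1.34 dB

F = 1 + T_e/T₀ = 1 + 105/290 = 1.36207
NF = 10 log₁₀(1.36207) = 1.34 dB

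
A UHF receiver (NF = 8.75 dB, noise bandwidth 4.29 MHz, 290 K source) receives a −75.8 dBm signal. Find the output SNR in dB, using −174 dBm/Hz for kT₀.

23.1 dB

Noise floor: N = −174 + 10 log₁₀(B) + NF
10 log₁₀(4.29×10⁶) = 66.32 dB
N = −174 + 66.32 + 8.75 = −98.93 dBm
SNR = P_sig − N = −75.8 − (−98.93) = 23.13 dB → 23.1 dB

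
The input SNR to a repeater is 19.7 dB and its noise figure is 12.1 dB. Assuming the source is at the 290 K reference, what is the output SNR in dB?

By definition F = SNR_in/SNR_out, so in dB: SNR_out = SNR_in − NF
SNR_out = 19.7 − 12.1 = 7.6 dB

7.6 dB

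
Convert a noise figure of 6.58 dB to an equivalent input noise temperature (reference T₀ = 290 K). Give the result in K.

1029 K

F = 10^(6.58/10) = 4.54988
T_e = (F − 1)·T₀ = (4.54988 − 1) × 290 = 1029 K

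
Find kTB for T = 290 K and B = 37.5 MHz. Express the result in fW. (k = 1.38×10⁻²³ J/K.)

P_n = kTB = 1.38×10⁻²³ × 290 × 3.75×10⁷ = 1.50×10⁻¹³ W = 150 fW

150 fW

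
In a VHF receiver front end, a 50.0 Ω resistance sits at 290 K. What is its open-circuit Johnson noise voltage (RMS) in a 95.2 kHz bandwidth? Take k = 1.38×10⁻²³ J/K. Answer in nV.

276 nV

V_n = √(4kTRB)
4kTRB = 4 × 1.38×10⁻²³ × 290 × 5.00×10¹ × 9.52×10⁴ = 7.62×10⁻¹⁴ V²
V_n = √(7.62×10⁻¹⁴) = 2.76×10⁻⁷ V = 276 nV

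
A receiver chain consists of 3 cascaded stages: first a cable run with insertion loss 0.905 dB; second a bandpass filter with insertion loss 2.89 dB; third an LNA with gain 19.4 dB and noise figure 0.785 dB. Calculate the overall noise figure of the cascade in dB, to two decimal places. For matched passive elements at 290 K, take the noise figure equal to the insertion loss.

4.58 dB

Convert to linear (a loss of L dB is a gain of −L dB): F_i = 10^(NF_i/10), G_i = 10^(G_i,dB/10)
  Stage 1: F_1 = 10^(0.905/10) = 1.232, G_1 = 10^(−0.905/10) = 0.8119
  Stage 2: F_2 = 10^(2.89/10) = 1.945, G_2 = 10^(−2.89/10) = 0.5140
  Stage 3: F_3 = 10^(0.785/10) = 1.198, G_3 = 10^(19.4/10) = 87.10
Friis cascade:
  F = 1.232 + (1.945 − 1)/0.8119 + (1.198 − 1)/0.4173 = 2.871
NF = 10 log₁₀(2.871) = 4.58 dB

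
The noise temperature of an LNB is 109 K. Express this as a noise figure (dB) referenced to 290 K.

1.39 dB

F = 1 + T_e/T₀ = 1 + 109/290 = 1.37586
NF = 10 log₁₀(1.37586) = 1.39 dB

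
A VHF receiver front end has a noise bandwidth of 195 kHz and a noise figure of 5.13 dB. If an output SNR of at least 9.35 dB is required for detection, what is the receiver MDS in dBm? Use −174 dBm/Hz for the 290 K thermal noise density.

Sensitivity = −174 + 10 log₁₀(B) + NF + SNR_min
= −174 + 52.9 + 5.13 + 9.35
= −106.62 dBm → −106.6 dBm

−106.6 dBm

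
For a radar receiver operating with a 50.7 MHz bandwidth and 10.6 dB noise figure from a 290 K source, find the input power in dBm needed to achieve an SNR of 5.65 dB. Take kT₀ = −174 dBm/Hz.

Sensitivity = −174 + 10 log₁₀(B) + NF + SNR_min
= −174 + 77.05 + 10.6 + 5.65
= −80.70 dBm → −80.7 dBm

−80.7 dBm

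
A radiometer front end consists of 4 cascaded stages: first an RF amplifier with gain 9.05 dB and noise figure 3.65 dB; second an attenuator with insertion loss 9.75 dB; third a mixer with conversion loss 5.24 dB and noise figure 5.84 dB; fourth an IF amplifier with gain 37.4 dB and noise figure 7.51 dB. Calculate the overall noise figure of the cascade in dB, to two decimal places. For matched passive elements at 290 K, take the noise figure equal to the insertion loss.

13.96 dB

Convert to linear (a loss of L dB is a gain of −L dB): F_i = 10^(NF_i/10), G_i = 10^(G_i,dB/10)
  Stage 1: F_1 = 10^(3.65/10) = 2.317, G_1 = 10^(9.05/10) = 8.035
  Stage 2: F_2 = 10^(9.75/10) = 9.441, G_2 = 10^(−9.75/10) = 0.1059
  Stage 3: F_3 = 10^(5.84/10) = 3.837, G_3 = 10^(−5.24/10) = 0.2992
  Stage 4: F_4 = 10^(7.51/10) = 5.636, G_4 = 10^(37.4/10) = 5495
Friis cascade:
  F = 2.317 + (9.441 − 1)/8.035 + (3.837 − 1)/0.8511 + (5.636 − 1)/0.2547 = 24.91
NF = 10 log₁₀(24.91) = 13.96 dB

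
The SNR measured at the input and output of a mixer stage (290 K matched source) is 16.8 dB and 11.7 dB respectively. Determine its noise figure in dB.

NF (dB) = SNR_in(dB) − SNR_out(dB) when the source is at T₀
NF = 16.8 − 11.7 = 5.1 dB

5.1 dB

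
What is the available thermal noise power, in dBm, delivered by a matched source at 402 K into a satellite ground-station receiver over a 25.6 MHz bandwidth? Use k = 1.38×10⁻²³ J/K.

−98.5 dBm

P_n = kTB = 1.38×10⁻²³ × 402 × 2.56×10⁷ = 1.42×10⁻¹³ W
In dBm: 10 log₁₀(1.42×10⁻¹³ / 10⁻³) = −98.5 dBm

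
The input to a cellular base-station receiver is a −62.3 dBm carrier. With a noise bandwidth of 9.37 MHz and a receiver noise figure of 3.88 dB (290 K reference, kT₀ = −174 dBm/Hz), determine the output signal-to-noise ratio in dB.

Noise floor: N = −174 + 10 log₁₀(B) + NF
10 log₁₀(9.37×10⁶) = 69.72 dB
N = −174 + 69.72 + 3.88 = −100.40 dBm
SNR = P_sig − N = −62.3 − (−100.40) = 38.10 dB → 38.1 dB

38.1 dB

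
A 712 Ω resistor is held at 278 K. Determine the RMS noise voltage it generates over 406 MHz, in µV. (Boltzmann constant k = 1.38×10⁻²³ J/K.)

V_n = √(4kTRB)
4kTRB = 4 × 1.38×10⁻²³ × 278 × 7.12×10² × 4.06×10⁸ = 4.44×10⁻⁹ V²
V_n = √(4.44×10⁻⁹) = 6.66×10⁻⁵ V = 66.6 µV

66.6 µV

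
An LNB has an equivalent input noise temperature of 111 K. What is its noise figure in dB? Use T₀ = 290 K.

F = 1 + T_e/T₀ = 1 + 111/290 = 1.38276
NF = 10 log₁₀(1.38276) = 1.41 dB

1.41 dB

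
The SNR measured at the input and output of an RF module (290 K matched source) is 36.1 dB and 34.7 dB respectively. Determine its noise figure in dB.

NF (dB) = SNR_in(dB) − SNR_out(dB) when the source is at T₀
NF = 36.1 − 34.7 = 1.4 dB

1.4 dB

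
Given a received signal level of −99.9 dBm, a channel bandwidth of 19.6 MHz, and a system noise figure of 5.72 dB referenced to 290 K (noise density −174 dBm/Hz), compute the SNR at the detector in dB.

−4.5 dB

Noise floor: N = −174 + 10 log₁₀(B) + NF
10 log₁₀(1.96×10⁷) = 72.92 dB
N = −174 + 72.92 + 5.72 = −95.36 dBm
SNR = P_sig − N = −99.9 − (−95.36) = −4.54 dB → −4.5 dB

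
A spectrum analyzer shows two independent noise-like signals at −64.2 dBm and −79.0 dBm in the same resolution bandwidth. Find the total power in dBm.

Convert to linear, add, convert back:
P₁ = 3.80×10⁻¹⁰ W, P₂ = 1.26×10⁻¹¹ W
P_tot = 3.93×10⁻¹⁰ W → 10 log₁₀(P_tot / 10⁻³) = −64.1 dBm

−64.1 dBm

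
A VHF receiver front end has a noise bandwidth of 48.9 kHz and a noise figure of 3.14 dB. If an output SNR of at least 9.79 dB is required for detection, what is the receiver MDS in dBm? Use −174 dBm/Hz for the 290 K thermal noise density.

Sensitivity = −174 + 10 log₁₀(B) + NF + SNR_min
= −174 + 46.89 + 3.14 + 9.79
= −114.18 dBm → −114.2 dBm

−114.2 dBm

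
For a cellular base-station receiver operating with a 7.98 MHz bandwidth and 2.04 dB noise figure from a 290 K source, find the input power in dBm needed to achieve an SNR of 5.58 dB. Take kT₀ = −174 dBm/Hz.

Sensitivity = −174 + 10 log₁₀(B) + NF + SNR_min
= −174 + 69.02 + 2.04 + 5.58
= −97.36 dBm → −97.4 dBm

−97.4 dBm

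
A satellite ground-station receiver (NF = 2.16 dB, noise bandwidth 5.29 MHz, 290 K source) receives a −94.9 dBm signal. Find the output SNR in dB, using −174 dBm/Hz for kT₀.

9.7 dB

Noise floor: N = −174 + 10 log₁₀(B) + NF
10 log₁₀(5.29×10⁶) = 67.23 dB
N = −174 + 67.23 + 2.16 = −104.61 dBm
SNR = P_sig − N = −94.9 − (−104.61) = 9.71 dB → 9.7 dB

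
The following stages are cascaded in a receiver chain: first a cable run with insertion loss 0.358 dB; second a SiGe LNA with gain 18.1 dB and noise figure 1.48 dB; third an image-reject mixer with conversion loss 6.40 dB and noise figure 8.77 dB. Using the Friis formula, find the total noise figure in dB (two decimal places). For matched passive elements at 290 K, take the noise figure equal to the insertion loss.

Convert to linear (a loss of L dB is a gain of −L dB): F_i = 10^(NF_i/10), G_i = 10^(G_i,dB/10)
  Stage 1: F_1 = 10^(0.358/10) = 1.086, G_1 = 10^(−0.358/10) = 0.9209
  Stage 2: F_2 = 10^(1.48/10) = 1.406, G_2 = 10^(18.1/10) = 64.57
  Stage 3: F_3 = 10^(8.77/10) = 7.534, G_3 = 10^(−6.40/10) = 0.2291
Friis cascade:
  F = 1.086 + (1.406 − 1)/0.9209 + (7.534 − 1)/59.46 = 1.637
NF = 10 log₁₀(1.637) = 2.14 dB

2.14 dB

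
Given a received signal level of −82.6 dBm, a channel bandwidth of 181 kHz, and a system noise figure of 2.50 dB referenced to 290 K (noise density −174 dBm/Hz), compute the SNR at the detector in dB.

Noise floor: N = −174 + 10 log₁₀(B) + NF
10 log₁₀(1.81×10⁵) = 52.58 dB
N = −174 + 52.58 + 2.50 = −118.92 dBm
SNR = P_sig − N = −82.6 − (−118.92) = 36.32 dB → 36.3 dB

36.3 dB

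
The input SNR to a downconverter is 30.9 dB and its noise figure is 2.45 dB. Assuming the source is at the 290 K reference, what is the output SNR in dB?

28.45 dB

By definition F = SNR_in/SNR_out, so in dB: SNR_out = SNR_in − NF
SNR_out = 30.9 − 2.45 = 28.45 dB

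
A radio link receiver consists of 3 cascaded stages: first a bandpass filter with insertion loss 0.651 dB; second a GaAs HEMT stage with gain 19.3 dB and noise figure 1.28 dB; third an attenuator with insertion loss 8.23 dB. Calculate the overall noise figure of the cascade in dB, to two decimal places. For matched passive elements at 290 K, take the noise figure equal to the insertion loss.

2.14 dB

Convert to linear (a loss of L dB is a gain of −L dB): F_i = 10^(NF_i/10), G_i = 10^(G_i,dB/10)
  Stage 1: F_1 = 10^(0.651/10) = 1.162, G_1 = 10^(−0.651/10) = 0.8608
  Stage 2: F_2 = 10^(1.28/10) = 1.343, G_2 = 10^(19.3/10) = 85.11
  Stage 3: F_3 = 10^(8.23/10) = 6.653, G_3 = 10^(−8.23/10) = 0.1503
Friis cascade:
  F = 1.162 + (1.343 − 1)/0.8608 + (6.653 − 1)/73.27 = 1.637
NF = 10 log₁₀(1.637) = 2.14 dB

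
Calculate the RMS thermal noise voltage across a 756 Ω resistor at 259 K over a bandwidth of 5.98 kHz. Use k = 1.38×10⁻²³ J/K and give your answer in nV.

V_n = √(4kTRB)
4kTRB = 4 × 1.38×10⁻²³ × 259 × 7.56×10² × 5.98×10³ = 6.46×10⁻¹⁴ V²
V_n = √(6.46×10⁻¹⁴) = 2.54×10⁻⁷ V = 254 nV

254 nV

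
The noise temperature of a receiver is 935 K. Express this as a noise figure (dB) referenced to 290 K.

F = 1 + T_e/T₀ = 1 + 935/290 = 4.22414
NF = 10 log₁₀(4.22414) = 6.26 dB

6.26 dB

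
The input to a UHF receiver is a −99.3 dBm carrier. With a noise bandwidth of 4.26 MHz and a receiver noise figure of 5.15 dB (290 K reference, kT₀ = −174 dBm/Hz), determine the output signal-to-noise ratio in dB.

3.3 dB

Noise floor: N = −174 + 10 log₁₀(B) + NF
10 log₁₀(4.26×10⁶) = 66.29 dB
N = −174 + 66.29 + 5.15 = −102.56 dBm
SNR = P_sig − N = −99.3 − (−102.56) = 3.26 dB → 3.3 dB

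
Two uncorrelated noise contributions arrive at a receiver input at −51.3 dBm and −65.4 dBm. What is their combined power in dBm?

−51.1 dBm

Convert to linear, add, convert back:
P₁ = 7.41×10⁻⁹ W, P₂ = 2.88×10⁻¹⁰ W
P_tot = 7.70×10⁻⁹ W → 10 log₁₀(P_tot / 10⁻³) = −51.1 dBm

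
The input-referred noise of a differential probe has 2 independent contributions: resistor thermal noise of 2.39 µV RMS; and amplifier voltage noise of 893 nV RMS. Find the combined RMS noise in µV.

2.55 µV

Uncorrelated sources add in power (mean-square): V_tot = √(ΣV_i²)
V_tot = √[(2.39×10⁻⁶)² + (8.93×10⁻⁷)²] = 2.55×10⁻⁶ V = 2.55 µV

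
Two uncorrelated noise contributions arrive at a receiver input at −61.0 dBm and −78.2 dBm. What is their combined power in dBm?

−60.9 dBm

Convert to linear, add, convert back:
P₁ = 7.94×10⁻¹⁰ W, P₂ = 1.51×10⁻¹¹ W
P_tot = 8.09×10⁻¹⁰ W → 10 log₁₀(P_tot / 10⁻³) = −60.9 dBm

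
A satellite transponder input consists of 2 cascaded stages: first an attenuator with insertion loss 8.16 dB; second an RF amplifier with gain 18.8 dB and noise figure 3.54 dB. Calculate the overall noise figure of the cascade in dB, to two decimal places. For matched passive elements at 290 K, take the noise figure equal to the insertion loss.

11.70 dB

Convert to linear (a loss of L dB is a gain of −L dB): F_i = 10^(NF_i/10), G_i = 10^(G_i,dB/10)
  Stage 1: F_1 = 10^(8.16/10) = 6.546, G_1 = 10^(−8.16/10) = 0.1528
  Stage 2: F_2 = 10^(3.54/10) = 2.259, G_2 = 10^(18.8/10) = 75.86
Friis cascade:
  F = 6.546 + (2.259 − 1)/0.1528 = 14.79
NF = 10 log₁₀(14.79) = 11.70 dB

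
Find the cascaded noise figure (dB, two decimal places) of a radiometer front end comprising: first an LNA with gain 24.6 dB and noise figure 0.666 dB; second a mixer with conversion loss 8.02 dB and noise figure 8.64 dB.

0.75 dB

Convert to linear (a loss of L dB is a gain of −L dB): F_i = 10^(NF_i/10), G_i = 10^(G_i,dB/10)
  Stage 1: F_1 = 10^(0.666/10) = 1.166, G_1 = 10^(24.6/10) = 288.4
  Stage 2: F_2 = 10^(8.64/10) = 7.311, G_2 = 10^(−8.02/10) = 0.1578
Friis cascade:
  F = 1.166 + (7.311 − 1)/288.4 = 1.188
NF = 10 log₁₀(1.188) = 0.75 dB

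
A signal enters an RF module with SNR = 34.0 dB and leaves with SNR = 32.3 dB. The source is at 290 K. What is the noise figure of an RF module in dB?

NF (dB) = SNR_in(dB) − SNR_out(dB) when the source is at T₀
NF = 34.0 − 32.3 = 1.7 dB

1.7 dB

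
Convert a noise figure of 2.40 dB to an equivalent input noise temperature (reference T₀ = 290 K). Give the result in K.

F = 10^(2.40/10) = 1.7378
T_e = (F − 1)·T₀ = (1.7378 − 1) × 290 = 214 K

214 K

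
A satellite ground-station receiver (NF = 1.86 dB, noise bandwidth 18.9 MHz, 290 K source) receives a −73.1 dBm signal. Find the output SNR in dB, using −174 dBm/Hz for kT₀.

26.3 dB

Noise floor: N = −174 + 10 log₁₀(B) + NF
10 log₁₀(1.89×10⁷) = 72.76 dB
N = −174 + 72.76 + 1.86 = −99.38 dBm
SNR = P_sig − N = −73.1 − (−99.38) = 26.28 dB → 26.3 dB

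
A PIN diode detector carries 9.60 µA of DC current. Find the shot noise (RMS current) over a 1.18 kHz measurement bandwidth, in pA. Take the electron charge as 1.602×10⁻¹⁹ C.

60.2 pA

I_n = √(2qI·B)
2qI·B = 2 × 1.602×10⁻¹⁹ × 9.60×10⁻⁶ × 1.18×10³ = 3.63×10⁻²¹ A²
I_n = √(3.63×10⁻²¹) = 6.02×10⁻¹¹ A = 60.2 pA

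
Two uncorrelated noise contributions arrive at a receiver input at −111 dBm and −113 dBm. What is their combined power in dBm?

−108.9 dBm

Convert to linear, add, convert back:
P₁ = 7.94×10⁻¹⁵ W, P₂ = 5.01×10⁻¹⁵ W
P_tot = 1.30×10⁻¹⁴ W → 10 log₁₀(P_tot / 10⁻³) = −108.9 dBm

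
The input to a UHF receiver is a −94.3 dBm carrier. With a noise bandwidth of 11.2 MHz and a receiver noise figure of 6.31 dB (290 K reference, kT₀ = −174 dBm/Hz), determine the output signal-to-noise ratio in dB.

2.9 dB

Noise floor: N = −174 + 10 log₁₀(B) + NF
10 log₁₀(1.12×10⁷) = 70.49 dB
N = −174 + 70.49 + 6.31 = −97.20 dBm
SNR = P_sig − N = −94.3 − (−97.20) = 2.90 dB → 2.9 dB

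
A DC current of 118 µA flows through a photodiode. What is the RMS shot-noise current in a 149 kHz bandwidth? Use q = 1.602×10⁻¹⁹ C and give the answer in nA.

I_n = √(2qI·B)
2qI·B = 2 × 1.602×10⁻¹⁹ × 1.18×10⁻⁴ × 1.49×10⁵ = 5.63×10⁻¹⁸ A²
I_n = √(5.63×10⁻¹⁸) = 2.37×10⁻⁹ A = 2.37 nA

2.37 nA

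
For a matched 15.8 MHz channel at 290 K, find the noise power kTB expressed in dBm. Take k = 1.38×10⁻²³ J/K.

−102.0 dBm

P_n = kTB = 1.38×10⁻²³ × 290 × 1.58×10⁷ = 6.32×10⁻¹⁴ W
In dBm: 10 log₁₀(6.32×10⁻¹⁴ / 10⁻³) = −102.0 dBm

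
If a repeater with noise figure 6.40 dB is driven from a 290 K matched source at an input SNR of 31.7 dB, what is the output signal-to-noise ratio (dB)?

25.30 dB

By definition F = SNR_in/SNR_out, so in dB: SNR_out = SNR_in − NF
SNR_out = 31.7 − 6.40 = 25.30 dB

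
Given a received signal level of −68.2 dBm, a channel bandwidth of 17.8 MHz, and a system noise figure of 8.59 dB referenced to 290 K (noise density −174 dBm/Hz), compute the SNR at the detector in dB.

Noise floor: N = −174 + 10 log₁₀(B) + NF
10 log₁₀(1.78×10⁷) = 72.5 dB
N = −174 + 72.5 + 8.59 = −92.91 dBm
SNR = P_sig − N = −68.2 − (−92.91) = 24.71 dB → 24.7 dB

24.7 dB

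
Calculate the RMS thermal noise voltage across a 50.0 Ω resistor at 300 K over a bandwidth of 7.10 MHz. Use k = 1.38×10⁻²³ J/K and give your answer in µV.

V_n = √(4kTRB)
4kTRB = 4 × 1.38×10⁻²³ × 300 × 5.00×10¹ × 7.10×10⁶ = 5.88×10⁻¹² V²
V_n = √(5.88×10⁻¹²) = 2.42×10⁻⁶ V = 2.42 µV

2.42 µV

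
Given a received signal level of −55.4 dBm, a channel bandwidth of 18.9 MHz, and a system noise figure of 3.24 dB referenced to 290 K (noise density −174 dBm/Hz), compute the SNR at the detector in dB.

42.6 dB

Noise floor: N = −174 + 10 log₁₀(B) + NF
10 log₁₀(1.89×10⁷) = 72.76 dB
N = −174 + 72.76 + 3.24 = −98.00 dBm
SNR = P_sig − N = −55.4 − (−98.00) = 42.60 dB → 42.6 dB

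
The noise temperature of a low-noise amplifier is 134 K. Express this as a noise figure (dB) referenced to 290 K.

1.65 dB

F = 1 + T_e/T₀ = 1 + 134/290 = 1.46207
NF = 10 log₁₀(1.46207) = 1.65 dB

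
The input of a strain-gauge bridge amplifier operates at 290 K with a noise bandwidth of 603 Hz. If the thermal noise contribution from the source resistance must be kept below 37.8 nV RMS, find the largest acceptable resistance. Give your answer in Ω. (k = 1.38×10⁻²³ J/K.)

148 Ω

Johnson–Nyquist: V_n = √(4kTRB) ⇒ R = V_n² / (4kTB)
4kTB = 4 × 1.38×10⁻²³ × 290 × 6.03×10² = 9.65×10⁻¹⁸
R = (3.78×10⁻⁸)² / 9.65×10⁻¹⁸ = 1.48×10² Ω = 148 Ω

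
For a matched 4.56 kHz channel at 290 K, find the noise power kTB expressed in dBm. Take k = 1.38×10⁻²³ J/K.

−137.4 dBm

P_n = kTB = 1.38×10⁻²³ × 290 × 4.56×10³ = 1.82×10⁻¹⁷ W
In dBm: 10 log₁₀(1.82×10⁻¹⁷ / 10⁻³) = −137.4 dBm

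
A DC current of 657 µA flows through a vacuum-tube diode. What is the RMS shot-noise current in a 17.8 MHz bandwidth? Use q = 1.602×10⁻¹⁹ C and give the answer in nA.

61.2 nA

I_n = √(2qI·B)
2qI·B = 2 × 1.602×10⁻¹⁹ × 6.57×10⁻⁴ × 1.78×10⁷ = 3.75×10⁻¹⁵ A²
I_n = √(3.75×10⁻¹⁵) = 6.12×10⁻⁸ A = 61.2 nA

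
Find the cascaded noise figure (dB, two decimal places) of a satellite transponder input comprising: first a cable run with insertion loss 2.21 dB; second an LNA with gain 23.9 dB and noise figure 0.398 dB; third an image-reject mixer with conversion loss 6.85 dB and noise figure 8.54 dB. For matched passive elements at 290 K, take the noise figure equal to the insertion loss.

2.71 dB

Convert to linear (a loss of L dB is a gain of −L dB): F_i = 10^(NF_i/10), G_i = 10^(G_i,dB/10)
  Stage 1: F_1 = 10^(2.21/10) = 1.663, G_1 = 10^(−2.21/10) = 0.6012
  Stage 2: F_2 = 10^(0.398/10) = 1.096, G_2 = 10^(23.9/10) = 245.5
  Stage 3: F_3 = 10^(8.54/10) = 7.145, G_3 = 10^(−6.85/10) = 0.2065
Friis cascade:
  F = 1.663 + (1.096 − 1)/0.6012 + (7.145 − 1)/147.6 = 1.865
NF = 10 log₁₀(1.865) = 2.71 dB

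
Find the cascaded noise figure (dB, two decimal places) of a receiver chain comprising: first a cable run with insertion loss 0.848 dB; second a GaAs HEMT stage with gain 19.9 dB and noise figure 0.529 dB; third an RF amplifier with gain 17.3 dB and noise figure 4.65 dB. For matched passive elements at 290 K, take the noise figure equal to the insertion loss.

1.45 dB

Convert to linear (a loss of L dB is a gain of −L dB): F_i = 10^(NF_i/10), G_i = 10^(G_i,dB/10)
  Stage 1: F_1 = 10^(0.848/10) = 1.216, G_1 = 10^(−0.848/10) = 0.8226
  Stage 2: F_2 = 10^(0.529/10) = 1.130, G_2 = 10^(19.9/10) = 97.72
  Stage 3: F_3 = 10^(4.65/10) = 2.917, G_3 = 10^(17.3/10) = 53.70
Friis cascade:
  F = 1.216 + (1.130 − 1)/0.8226 + (2.917 − 1)/80.39 = 1.397
NF = 10 log₁₀(1.397) = 1.45 dB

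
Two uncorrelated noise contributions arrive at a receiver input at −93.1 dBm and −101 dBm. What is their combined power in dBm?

−92.4 dBm

Convert to linear, add, convert back:
P₁ = 4.90×10⁻¹³ W, P₂ = 7.94×10⁻¹⁴ W
P_tot = 5.69×10⁻¹³ W → 10 log₁₀(P_tot / 10⁻³) = −92.4 dBm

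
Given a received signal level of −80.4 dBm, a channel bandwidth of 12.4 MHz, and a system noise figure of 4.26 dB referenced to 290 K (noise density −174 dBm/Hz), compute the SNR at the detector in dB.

18.4 dB

Noise floor: N = −174 + 10 log₁₀(B) + NF
10 log₁₀(1.24×10⁷) = 70.93 dB
N = −174 + 70.93 + 4.26 = −98.81 dBm
SNR = P_sig − N = −80.4 − (−98.81) = 18.41 dB → 18.4 dB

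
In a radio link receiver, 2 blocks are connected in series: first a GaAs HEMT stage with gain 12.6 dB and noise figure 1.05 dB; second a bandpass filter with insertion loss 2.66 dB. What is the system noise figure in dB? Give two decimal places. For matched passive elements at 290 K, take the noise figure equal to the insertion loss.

Convert to linear (a loss of L dB is a gain of −L dB): F_i = 10^(NF_i/10), G_i = 10^(G_i,dB/10)
  Stage 1: F_1 = 10^(1.05/10) = 1.274, G_1 = 10^(12.6/10) = 18.20
  Stage 2: F_2 = 10^(2.66/10) = 1.845, G_2 = 10^(−2.66/10) = 0.5420
Friis cascade:
  F = 1.274 + (1.845 − 1)/18.20 = 1.320
NF = 10 log₁₀(1.320) = 1.21 dB

1.21 dB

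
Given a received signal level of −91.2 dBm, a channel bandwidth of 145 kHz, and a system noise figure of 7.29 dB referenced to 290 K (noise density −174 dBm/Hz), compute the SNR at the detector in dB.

Noise floor: N = −174 + 10 log₁₀(B) + NF
10 log₁₀(1.45×10⁵) = 51.61 dB
N = −174 + 51.61 + 7.29 = −115.10 dBm
SNR = P_sig − N = −91.2 − (−115.10) = 23.90 dB → 23.9 dB

23.9 dB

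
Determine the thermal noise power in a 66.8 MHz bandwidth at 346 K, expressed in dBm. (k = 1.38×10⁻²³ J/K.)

P_n = kTB = 1.38×10⁻²³ × 346 × 6.68×10⁷ = 3.19×10⁻¹³ W
In dBm: 10 log₁₀(3.19×10⁻¹³ / 10⁻³) = −95.0 dBm

−95.0 dBm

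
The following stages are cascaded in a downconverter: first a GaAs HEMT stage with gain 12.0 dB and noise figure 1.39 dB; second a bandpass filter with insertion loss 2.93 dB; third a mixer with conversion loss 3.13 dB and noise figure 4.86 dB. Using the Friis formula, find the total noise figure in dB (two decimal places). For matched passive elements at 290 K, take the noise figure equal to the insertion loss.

2.29 dB

Convert to linear (a loss of L dB is a gain of −L dB): F_i = 10^(NF_i/10), G_i = 10^(G_i,dB/10)
  Stage 1: F_1 = 10^(1.39/10) = 1.377, G_1 = 10^(12.0/10) = 15.85
  Stage 2: F_2 = 10^(2.93/10) = 1.963, G_2 = 10^(−2.93/10) = 0.5093
  Stage 3: F_3 = 10^(4.86/10) = 3.062, G_3 = 10^(−3.13/10) = 0.4864
Friis cascade:
  F = 1.377 + (1.963 − 1)/15.85 + (3.062 − 1)/8.072 = 1.693
NF = 10 log₁₀(1.693) = 2.29 dB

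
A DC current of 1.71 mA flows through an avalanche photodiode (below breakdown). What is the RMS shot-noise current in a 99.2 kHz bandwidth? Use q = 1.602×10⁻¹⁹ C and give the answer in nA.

I_n = √(2qI·B)
2qI·B = 2 × 1.602×10⁻¹⁹ × 1.71×10⁻³ × 9.92×10⁴ = 5.44×10⁻¹⁷ A²
I_n = √(5.44×10⁻¹⁷) = 7.37×10⁻⁹ A = 7.37 nA

7.37 nA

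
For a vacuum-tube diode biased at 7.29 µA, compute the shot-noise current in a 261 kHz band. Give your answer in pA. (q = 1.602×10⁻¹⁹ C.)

I_n = √(2qI·B)
2qI·B = 2 × 1.602×10⁻¹⁹ × 7.29×10⁻⁶ × 2.61×10⁵ = 6.10×10⁻¹⁹ A²
I_n = √(6.10×10⁻¹⁹) = 7.81×10⁻¹⁰ A = 781 pA

781 pA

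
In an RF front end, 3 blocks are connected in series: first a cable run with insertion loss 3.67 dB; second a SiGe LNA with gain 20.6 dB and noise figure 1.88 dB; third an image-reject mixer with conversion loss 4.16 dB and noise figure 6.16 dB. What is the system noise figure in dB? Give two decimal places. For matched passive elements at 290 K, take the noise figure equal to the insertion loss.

5.63 dB

Convert to linear (a loss of L dB is a gain of −L dB): F_i = 10^(NF_i/10), G_i = 10^(G_i,dB/10)
  Stage 1: F_1 = 10^(3.67/10) = 2.328, G_1 = 10^(−3.67/10) = 0.4295
  Stage 2: F_2 = 10^(1.88/10) = 1.542, G_2 = 10^(20.6/10) = 114.8
  Stage 3: F_3 = 10^(6.16/10) = 4.130, G_3 = 10^(−4.16/10) = 0.3837
Friis cascade:
  F = 2.328 + (1.542 − 1)/0.4295 + (4.130 − 1)/49.32 = 3.653
NF = 10 log₁₀(3.653) = 5.63 dB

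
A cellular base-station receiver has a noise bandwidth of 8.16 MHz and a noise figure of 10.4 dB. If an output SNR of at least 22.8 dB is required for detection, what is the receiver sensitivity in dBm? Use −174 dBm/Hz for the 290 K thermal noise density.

−71.7 dBm

Sensitivity = −174 + 10 log₁₀(B) + NF + SNR_min
= −174 + 69.12 + 10.4 + 22.8
= −71.68 dBm → −71.7 dBm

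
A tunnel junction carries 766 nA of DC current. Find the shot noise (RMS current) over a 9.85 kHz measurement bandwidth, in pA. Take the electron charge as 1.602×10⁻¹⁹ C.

49.2 pA

I_n = √(2qI·B)
2qI·B = 2 × 1.602×10⁻¹⁹ × 7.66×10⁻⁷ × 9.85×10³ = 2.42×10⁻²¹ A²
I_n = √(2.42×10⁻²¹) = 4.92×10⁻¹¹ A = 49.2 pA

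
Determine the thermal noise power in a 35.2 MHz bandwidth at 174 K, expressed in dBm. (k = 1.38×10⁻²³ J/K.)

−100.7 dBm

P_n = kTB = 1.38×10⁻²³ × 174 × 3.52×10⁷ = 8.45×10⁻¹⁴ W
In dBm: 10 log₁₀(8.45×10⁻¹⁴ / 10⁻³) = −100.7 dBm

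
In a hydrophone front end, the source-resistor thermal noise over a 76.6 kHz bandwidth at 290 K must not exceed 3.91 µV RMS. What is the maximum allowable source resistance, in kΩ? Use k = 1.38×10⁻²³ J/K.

Johnson–Nyquist: V_n = √(4kTRB) ⇒ R = V_n² / (4kTB)
4kTB = 4 × 1.38×10⁻²³ × 290 × 7.66×10⁴ = 1.23×10⁻¹⁵
R = (3.91×10⁻⁶)² / 1.23×10⁻¹⁵ = 1.25×10⁴ Ω = 12.5 kΩ

12.5 kΩ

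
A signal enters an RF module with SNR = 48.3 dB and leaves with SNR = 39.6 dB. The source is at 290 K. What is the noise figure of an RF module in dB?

NF (dB) = SNR_in(dB) − SNR_out(dB) when the source is at T₀
NF = 48.3 − 39.6 = 8.7 dB

8.7 dB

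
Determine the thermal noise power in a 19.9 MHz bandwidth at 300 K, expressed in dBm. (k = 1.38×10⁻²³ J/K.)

−100.8 dBm

P_n = kTB = 1.38×10⁻²³ × 300 × 1.99×10⁷ = 8.24×10⁻¹⁴ W
In dBm: 10 log₁₀(8.24×10⁻¹⁴ / 10⁻³) = −100.8 dBm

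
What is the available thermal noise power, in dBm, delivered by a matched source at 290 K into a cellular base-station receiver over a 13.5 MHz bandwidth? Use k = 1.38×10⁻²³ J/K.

−102.7 dBm

P_n = kTB = 1.38×10⁻²³ × 290 × 1.35×10⁷ = 5.40×10⁻¹⁴ W
In dBm: 10 log₁₀(5.40×10⁻¹⁴ / 10⁻³) = −102.7 dBm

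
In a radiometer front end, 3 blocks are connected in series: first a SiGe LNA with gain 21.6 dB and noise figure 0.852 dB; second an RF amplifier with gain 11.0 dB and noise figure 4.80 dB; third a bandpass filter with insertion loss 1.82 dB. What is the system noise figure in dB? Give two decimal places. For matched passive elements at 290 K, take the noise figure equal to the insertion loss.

Convert to linear (a loss of L dB is a gain of −L dB): F_i = 10^(NF_i/10), G_i = 10^(G_i,dB/10)
  Stage 1: F_1 = 10^(0.852/10) = 1.217, G_1 = 10^(21.6/10) = 144.5
  Stage 2: F_2 = 10^(4.80/10) = 3.020, G_2 = 10^(11.0/10) = 12.59
  Stage 3: F_3 = 10^(1.82/10) = 1.521, G_3 = 10^(−1.82/10) = 0.6577
Friis cascade:
  F = 1.217 + (3.020 − 1)/144.5 + (1.521 − 1)/1820 = 1.231
NF = 10 log₁₀(1.231) = 0.90 dB

0.90 dB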